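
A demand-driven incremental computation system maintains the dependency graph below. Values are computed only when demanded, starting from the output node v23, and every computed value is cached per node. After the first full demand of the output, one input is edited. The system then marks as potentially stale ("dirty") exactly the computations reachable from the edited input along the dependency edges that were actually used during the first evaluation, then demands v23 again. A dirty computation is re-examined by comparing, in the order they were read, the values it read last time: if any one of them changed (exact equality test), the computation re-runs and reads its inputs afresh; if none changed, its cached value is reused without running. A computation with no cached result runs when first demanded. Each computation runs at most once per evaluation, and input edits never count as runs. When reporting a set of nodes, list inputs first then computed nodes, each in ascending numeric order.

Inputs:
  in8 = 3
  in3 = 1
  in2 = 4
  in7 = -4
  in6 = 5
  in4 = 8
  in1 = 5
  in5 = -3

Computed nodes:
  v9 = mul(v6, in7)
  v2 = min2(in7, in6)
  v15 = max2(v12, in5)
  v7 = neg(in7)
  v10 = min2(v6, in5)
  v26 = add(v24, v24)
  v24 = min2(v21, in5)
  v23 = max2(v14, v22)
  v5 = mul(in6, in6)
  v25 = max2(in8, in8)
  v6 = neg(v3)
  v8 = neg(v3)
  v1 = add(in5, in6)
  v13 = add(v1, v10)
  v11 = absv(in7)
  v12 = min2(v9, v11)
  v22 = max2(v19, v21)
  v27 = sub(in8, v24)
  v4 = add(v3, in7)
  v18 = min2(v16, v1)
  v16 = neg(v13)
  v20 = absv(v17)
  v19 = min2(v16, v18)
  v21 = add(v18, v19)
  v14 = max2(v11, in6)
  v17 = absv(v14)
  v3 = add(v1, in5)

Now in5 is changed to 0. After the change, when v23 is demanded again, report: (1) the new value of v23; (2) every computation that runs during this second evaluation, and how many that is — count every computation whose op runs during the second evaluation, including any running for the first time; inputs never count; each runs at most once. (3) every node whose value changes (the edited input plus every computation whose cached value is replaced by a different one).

New value of v23: 5.
Computations that run: v1, v3, v6, v10, v13, v16, v18, v19, v21, v22, v23 — 11 in total.
Values that change: in5, v1, v3, v6, v10, v13, v16, v18, v19, v21, v22.

First evaluation (everything demanded from the output):
  v1 = add(-3, 5) = 2
  v3 = add(2, -3) = -1
  v6 = neg(-1) = 1
  v10 = min2(1, -3) = -3
  v11 = absv(-4) = 4
  v13 = add(2, -3) = -1
  v14 = max2(4, 5) = 5
  v16 = neg(-1) = 1
  v18 = min2(1, 2) = 1
  v19 = min2(1, 1) = 1
  v21 = add(1, 1) = 2
  v22 = max2(1, 2) = 2
  v23 = max2(5, 2) = 5

Propagation after the edit:
  v1: runs — in5 -3->0; result 5.
  v3: runs — v1 2->5; in5 -3->0; result 5.
  v6: runs — v3 -1->5; result -5.
  v10: runs — v6 1->-5; in5 -3->0; result -5.
  v13: runs — v1 2->5; v10 -3->-5; result 0.
  v16: runs — v13 -1->0; result 0.
  v18: runs — v16 1->0; v1 2->5; result 0.
  v19: runs — v16 1->0; v18 1->0; result 0.
  v21: runs — v18 1->0; v19 1->0; result 0.
  v22: runs — v19 1->0; v21 2->0; result 0.
  v23: runs — v22 2->0; result 5 (same value as before).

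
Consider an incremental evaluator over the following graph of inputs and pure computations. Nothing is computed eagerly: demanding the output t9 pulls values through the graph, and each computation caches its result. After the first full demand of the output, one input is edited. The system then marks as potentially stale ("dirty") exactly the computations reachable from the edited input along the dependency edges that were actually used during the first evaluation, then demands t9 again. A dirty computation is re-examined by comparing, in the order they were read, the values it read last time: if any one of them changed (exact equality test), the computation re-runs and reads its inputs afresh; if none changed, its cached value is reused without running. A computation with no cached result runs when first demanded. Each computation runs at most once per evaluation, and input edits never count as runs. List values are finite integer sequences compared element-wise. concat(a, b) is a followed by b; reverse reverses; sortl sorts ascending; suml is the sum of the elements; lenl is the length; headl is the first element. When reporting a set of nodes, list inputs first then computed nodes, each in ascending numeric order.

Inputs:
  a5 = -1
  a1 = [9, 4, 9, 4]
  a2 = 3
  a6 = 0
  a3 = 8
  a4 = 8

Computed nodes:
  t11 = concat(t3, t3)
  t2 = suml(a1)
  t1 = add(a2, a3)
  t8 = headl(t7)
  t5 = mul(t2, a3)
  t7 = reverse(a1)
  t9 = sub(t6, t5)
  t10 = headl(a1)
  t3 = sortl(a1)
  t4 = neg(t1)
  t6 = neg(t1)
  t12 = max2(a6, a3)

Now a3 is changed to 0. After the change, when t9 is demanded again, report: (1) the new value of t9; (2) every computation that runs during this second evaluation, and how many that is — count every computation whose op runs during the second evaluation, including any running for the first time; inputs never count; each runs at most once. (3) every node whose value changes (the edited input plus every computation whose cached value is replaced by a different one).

t9 now evaluates to -3.
Run set: t1, t5, t6, t9 (4 run).
Changed values: a3, t1, t5, t6, t9.

Initial pass — values computed on the first demand:
  t1 = add(3, 8) = 11
  t2 = suml([9, 4, 9, 4]) = 26
  t5 = mul(26, 8) = 208
  t6 = neg(11) = -11
  t9 = sub(-11, 208) = -219

Second demand — change propagation:
  t1: re-runs because a3 8->0; new result 3.
  t5: re-runs because a3 8->0; new result 0.
  t6: re-runs because t1 11->3; new result -3.
  t9: re-runs because t6 -11->-3; t5 208->0; new result -3.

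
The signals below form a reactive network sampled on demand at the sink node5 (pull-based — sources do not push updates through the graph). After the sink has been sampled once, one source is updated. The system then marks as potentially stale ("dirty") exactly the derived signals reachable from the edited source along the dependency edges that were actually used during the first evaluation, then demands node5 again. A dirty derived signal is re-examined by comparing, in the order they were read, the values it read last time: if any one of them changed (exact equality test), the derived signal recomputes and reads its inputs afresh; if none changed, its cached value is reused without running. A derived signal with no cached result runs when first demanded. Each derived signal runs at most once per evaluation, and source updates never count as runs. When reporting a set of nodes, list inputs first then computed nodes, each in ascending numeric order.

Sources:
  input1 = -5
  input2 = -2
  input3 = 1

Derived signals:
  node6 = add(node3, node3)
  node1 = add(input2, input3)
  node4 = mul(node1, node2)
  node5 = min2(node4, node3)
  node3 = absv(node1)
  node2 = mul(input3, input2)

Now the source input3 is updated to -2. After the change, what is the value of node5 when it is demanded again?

node5 now evaluates to -16.

Initial pass — values computed on the first demand:
  node1 = add(-2, 1) = -1
  node2 = mul(1, -2) = -2
  node3 = absv(-1) = 1
  node4 = mul(-1, -2) = 2
  node5 = min2(2, 1) = 1

Second demand — change propagation:
  node1: re-runs because input3 1->-2; new result -4.
  node2: re-runs because input3 1->-2; new result 4.
  node3: re-runs because node1 -1->-4; new result 4.
  node4: re-runs because node1 -1->-4; node2 -2->4; new result -16.
  node5: re-runs because node4 2->-16; node3 1->4; new result -16.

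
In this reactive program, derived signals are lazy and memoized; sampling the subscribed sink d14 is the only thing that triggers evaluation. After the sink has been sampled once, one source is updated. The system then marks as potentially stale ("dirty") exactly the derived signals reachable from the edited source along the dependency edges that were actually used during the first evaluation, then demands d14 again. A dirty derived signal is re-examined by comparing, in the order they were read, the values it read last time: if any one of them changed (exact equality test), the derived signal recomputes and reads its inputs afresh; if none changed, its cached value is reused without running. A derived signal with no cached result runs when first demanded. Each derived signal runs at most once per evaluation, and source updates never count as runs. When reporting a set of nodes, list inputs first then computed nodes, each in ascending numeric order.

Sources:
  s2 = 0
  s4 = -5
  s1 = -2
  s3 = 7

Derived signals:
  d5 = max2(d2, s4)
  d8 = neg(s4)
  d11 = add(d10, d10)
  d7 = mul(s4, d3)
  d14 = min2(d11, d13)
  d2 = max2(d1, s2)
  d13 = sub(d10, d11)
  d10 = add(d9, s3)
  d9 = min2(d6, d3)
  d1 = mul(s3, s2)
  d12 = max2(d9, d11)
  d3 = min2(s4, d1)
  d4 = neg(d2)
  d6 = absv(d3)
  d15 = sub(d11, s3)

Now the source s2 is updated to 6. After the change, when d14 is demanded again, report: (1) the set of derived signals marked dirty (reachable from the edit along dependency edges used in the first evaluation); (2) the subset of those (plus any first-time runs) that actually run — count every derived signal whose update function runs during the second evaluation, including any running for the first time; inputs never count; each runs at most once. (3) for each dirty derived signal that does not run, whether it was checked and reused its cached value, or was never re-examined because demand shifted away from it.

The edit dirties: d1, d3, d6, d9, d10, d11, d13, d14.
2 derived signals run: d1, d3.
Cache hits after checking: d6, d9, d10, d11, d13, d14.
Note the absorption at d3: it re-runs yet its value is the same, leaving the output's value untouched.

First demand of the output computes:
  d1 = mul(7, 0) = 0
  d3 = min2(-5, 0) = -5
  d6 = absv(-5) = 5
  d9 = min2(5, -5) = -5
  d10 = add(-5, 7) = 2
  d11 = add(2, 2) = 4
  d13 = sub(2, 4) = -2
  d14 = min2(4, -2) = -2

After the edit, cleaning proceeds:
  d1: a read changed (s2 0->6) — executes, giving 42.
  d3: a read changed (d1 0->42) — executes, giving -5 — identical to its old value.
  d6: dirty, but its reads are unchanged (d3 unchanged); cached 5 stands.
  d9: dirty, but its reads are unchanged (d6 unchanged, d3 unchanged); cached -5 stands.
  d10: dirty, but its reads are unchanged (d9 unchanged, s3 unchanged); cached 2 stands.
  d11: dirty, but its reads are unchanged (d10 unchanged, d10 unchanged); cached 4 stands.
  d13: dirty, but its reads are unchanged (d10 unchanged, d11 unchanged); cached -2 stands.
  d14: dirty, but its reads are unchanged (d11 unchanged, d13 unchanged); cached -2 stands.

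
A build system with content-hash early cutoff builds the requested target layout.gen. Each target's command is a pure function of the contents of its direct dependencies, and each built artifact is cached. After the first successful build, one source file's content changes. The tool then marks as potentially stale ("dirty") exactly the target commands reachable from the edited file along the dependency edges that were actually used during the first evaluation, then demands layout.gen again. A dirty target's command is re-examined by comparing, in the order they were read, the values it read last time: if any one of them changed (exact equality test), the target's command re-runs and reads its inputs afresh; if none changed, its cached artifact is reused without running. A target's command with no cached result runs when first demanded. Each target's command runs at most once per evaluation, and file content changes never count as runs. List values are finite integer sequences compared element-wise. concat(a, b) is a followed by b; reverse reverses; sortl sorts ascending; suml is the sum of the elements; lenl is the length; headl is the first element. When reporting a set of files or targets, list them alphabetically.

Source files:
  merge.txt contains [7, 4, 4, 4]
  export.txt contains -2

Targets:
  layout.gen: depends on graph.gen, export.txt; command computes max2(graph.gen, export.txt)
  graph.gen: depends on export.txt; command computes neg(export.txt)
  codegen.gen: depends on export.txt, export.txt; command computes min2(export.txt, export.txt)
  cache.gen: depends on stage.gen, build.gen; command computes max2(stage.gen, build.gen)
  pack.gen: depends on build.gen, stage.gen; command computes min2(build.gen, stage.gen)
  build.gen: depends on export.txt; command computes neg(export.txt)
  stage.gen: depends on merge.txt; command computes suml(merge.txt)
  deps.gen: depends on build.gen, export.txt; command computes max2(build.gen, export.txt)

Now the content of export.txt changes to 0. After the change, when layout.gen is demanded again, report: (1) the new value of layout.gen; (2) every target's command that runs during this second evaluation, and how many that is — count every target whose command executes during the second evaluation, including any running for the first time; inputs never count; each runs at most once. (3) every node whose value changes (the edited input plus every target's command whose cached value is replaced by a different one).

First evaluation (everything demanded from the output):
  graph.gen = neg(-2) = 2
  layout.gen = max2(2, -2) = 2

Propagation after the edit:
  graph.gen: runs — export.txt -2->0; result 0.
  layout.gen: runs — graph.gen 2->0; export.txt -2->0; result 0.

New value of layout.gen: 0.
Target commands that run: graph.gen, layout.gen — 2 in total.
Values that change: export.txt, graph.gen, layout.gen.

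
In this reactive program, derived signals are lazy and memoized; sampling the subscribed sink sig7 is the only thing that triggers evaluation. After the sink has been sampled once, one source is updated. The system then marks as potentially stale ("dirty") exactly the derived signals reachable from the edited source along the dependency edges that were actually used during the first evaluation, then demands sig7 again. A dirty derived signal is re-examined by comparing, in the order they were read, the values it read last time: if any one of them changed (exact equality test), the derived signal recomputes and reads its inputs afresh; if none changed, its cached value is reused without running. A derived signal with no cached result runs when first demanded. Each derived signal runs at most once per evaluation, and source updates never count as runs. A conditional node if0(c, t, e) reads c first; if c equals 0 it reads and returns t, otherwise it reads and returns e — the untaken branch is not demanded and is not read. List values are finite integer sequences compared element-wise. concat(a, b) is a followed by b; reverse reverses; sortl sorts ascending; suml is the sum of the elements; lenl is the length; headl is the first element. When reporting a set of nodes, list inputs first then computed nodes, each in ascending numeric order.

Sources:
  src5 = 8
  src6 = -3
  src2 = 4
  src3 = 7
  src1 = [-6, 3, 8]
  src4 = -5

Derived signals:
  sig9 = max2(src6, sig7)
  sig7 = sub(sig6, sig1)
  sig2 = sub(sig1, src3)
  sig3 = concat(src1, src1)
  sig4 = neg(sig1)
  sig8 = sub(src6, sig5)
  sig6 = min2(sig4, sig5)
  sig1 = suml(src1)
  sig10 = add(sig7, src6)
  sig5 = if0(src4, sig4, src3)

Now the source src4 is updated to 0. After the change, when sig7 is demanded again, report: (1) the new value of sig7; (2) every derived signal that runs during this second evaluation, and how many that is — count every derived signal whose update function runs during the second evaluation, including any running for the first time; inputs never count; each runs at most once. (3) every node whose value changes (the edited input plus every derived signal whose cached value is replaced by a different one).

Demanding sig7 again yields -10.
2 derived signals run: sig5, sig6.
The nodes whose values change: src4, sig5.
Note the absorption at sig6: it re-runs yet its value is the same, leaving the output's value untouched.

First demand of the output computes:
  sig1 = suml([-6, 3, 8]) = 5
  sig4 = neg(5) = -5
  sig5 = if0(src4=-5 -> else branch src3) = 7
  sig6 = min2(-5, 7) = -5
  sig7 = sub(-5, 5) = -10

After the edit, cleaning proceeds:
  sig5: a read changed (src4 -5->0) — executes, giving -5.
  sig6: a read changed (sig5 7->-5) — executes, giving -5 — identical to its old value.
  sig7: dirty, but its reads are unchanged (sig6 unchanged, sig1 unchanged); cached -10 stands.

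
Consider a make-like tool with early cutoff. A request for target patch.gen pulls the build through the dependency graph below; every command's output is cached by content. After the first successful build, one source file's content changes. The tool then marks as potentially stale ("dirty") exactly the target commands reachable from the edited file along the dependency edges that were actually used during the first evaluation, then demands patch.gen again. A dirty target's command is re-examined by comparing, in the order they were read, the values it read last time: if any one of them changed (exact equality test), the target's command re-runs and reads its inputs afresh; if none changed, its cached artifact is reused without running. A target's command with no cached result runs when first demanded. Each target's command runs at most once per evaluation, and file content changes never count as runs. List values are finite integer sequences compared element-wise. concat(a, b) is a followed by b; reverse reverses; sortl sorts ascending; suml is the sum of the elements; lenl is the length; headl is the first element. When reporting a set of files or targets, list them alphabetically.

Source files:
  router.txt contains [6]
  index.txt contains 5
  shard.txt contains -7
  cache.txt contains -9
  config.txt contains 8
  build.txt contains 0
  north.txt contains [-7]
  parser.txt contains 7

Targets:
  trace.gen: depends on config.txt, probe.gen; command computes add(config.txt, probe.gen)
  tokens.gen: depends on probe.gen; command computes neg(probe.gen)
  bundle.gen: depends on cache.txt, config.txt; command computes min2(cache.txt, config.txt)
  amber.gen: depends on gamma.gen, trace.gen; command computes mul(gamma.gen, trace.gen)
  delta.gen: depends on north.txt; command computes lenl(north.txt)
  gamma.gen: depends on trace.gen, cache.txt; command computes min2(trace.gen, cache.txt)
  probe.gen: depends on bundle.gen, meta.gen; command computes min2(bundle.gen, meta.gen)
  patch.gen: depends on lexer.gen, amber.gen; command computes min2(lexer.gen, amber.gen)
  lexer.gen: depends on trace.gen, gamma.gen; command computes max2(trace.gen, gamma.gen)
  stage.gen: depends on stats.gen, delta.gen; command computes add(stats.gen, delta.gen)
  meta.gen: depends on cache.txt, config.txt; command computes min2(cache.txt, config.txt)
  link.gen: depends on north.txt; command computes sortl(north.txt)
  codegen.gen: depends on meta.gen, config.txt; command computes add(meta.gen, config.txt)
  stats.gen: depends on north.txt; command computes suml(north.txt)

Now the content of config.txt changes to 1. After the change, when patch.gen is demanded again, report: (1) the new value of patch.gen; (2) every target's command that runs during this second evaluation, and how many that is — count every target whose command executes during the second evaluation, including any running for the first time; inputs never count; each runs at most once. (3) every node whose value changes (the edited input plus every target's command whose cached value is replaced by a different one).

First demand of the output computes:
  bundle.gen = min2(-9, 8) = -9
  meta.gen = min2(-9, 8) = -9
  probe.gen = min2(-9, -9) = -9
  trace.gen = add(8, -9) = -1
  gamma.gen = min2(-1, -9) = -9
  amber.gen = mul(-9, -1) = 9
  lexer.gen = max2(-1, -9) = -1
  patch.gen = min2(-1, 9) = -1

After the edit, cleaning proceeds:
  bundle.gen: a read changed (config.txt 8->1) — executes, giving -9 — identical to its old value.
  meta.gen: a read changed (config.txt 8->1) — executes, giving -9 — identical to its old value.
  probe.gen: dirty, but its reads are unchanged (bundle.gen unchanged, meta.gen unchanged); cached -9 stands.
  trace.gen: a read changed (config.txt 8->1) — executes, giving -8.
  gamma.gen: a read changed (trace.gen -1->-8) — executes, giving -9 — identical to its old value.
  amber.gen: a read changed (trace.gen -1->-8) — executes, giving 72.
  lexer.gen: a read changed (trace.gen -1->-8) — executes, giving -8.
  patch.gen: a read changed (lexer.gen -1->-8; amber.gen 9->72) — executes, giving -8.

Note where the cutoff bites: probe.gen is checked, finds nothing changed, and keeps its cache.

Demanding patch.gen again yields -8.
7 target commands run: amber.gen, bundle.gen, gamma.gen, lexer.gen, meta.gen, patch.gen, trace.gen.
The nodes whose values change: amber.gen, config.txt, lexer.gen, patch.gen, trace.gen.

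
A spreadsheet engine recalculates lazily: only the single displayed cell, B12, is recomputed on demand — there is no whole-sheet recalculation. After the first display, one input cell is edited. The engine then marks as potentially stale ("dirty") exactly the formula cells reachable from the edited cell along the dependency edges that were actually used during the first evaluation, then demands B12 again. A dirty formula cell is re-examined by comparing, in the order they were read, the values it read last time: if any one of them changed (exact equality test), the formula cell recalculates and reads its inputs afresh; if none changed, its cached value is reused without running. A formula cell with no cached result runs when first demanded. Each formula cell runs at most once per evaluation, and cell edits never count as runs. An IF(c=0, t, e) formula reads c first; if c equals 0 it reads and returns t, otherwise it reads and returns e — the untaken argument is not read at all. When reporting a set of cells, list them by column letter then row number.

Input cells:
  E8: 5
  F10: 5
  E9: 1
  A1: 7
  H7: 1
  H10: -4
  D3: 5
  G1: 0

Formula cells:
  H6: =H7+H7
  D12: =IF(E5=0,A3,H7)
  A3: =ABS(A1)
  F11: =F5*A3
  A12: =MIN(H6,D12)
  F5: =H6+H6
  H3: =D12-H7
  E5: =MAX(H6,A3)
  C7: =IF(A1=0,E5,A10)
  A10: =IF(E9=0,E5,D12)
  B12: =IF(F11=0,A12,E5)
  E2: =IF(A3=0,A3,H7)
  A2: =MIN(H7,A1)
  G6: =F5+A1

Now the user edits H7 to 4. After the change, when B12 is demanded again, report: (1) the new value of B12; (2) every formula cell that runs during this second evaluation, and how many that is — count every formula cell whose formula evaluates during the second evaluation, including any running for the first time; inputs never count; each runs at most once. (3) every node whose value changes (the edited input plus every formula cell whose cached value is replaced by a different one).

First evaluation (everything demanded from the output):
  A3 = ABS(7) = 7
  H6 = 1 + 1 = 2
  E5 = MAX(2, 7) = 7
  F5 = 2 + 2 = 4
  F11 = 4 * 7 = 28
  B12 = IF(F11=0: F11=28 -> else branch E5) = 7

Propagation after the edit:
  H6: runs — H7 1->4; H7 1->4; result 8.
  E5: runs — H6 2->8; result 8.
  F5: runs — H6 2->8; H6 2->8; result 16.
  F11: runs — F5 4->16; result 112.
  B12: runs — F11 28->112; E5 7->8; result 8.

New value of B12: 8.
Formula cells that run: B12, E5, F5, F11, H6 — 5 in total.
Values that change: B12, E5, F5, F11, H6, H7.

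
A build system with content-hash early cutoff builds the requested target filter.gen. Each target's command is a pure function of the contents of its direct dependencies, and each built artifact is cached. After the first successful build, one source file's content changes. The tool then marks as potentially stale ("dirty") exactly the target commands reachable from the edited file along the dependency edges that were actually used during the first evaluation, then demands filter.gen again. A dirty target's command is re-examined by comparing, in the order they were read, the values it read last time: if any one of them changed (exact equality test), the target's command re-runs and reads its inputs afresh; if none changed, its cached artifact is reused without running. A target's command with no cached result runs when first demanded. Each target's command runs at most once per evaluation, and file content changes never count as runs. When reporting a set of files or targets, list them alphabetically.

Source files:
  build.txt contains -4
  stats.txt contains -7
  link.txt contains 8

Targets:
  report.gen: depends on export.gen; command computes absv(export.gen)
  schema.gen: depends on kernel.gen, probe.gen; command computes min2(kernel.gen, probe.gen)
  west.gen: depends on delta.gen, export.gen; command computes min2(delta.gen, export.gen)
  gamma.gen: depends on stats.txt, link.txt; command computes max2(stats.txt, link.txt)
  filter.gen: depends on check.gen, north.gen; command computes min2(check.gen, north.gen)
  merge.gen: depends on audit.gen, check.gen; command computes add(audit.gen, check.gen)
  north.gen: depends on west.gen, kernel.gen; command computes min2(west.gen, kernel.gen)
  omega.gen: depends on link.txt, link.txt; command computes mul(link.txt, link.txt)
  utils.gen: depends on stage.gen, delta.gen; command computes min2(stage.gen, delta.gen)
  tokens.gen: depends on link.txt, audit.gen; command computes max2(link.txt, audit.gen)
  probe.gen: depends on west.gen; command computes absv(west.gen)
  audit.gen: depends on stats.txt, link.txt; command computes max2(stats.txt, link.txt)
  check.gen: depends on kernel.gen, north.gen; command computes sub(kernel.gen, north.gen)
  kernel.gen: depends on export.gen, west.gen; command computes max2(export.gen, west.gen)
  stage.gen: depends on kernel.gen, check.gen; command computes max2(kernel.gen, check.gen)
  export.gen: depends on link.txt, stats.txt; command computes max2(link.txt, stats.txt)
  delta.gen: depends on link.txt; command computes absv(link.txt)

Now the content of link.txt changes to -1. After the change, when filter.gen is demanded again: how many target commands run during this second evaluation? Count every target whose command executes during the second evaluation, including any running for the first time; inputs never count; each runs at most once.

Target commands that run: check.gen, delta.gen, export.gen, filter.gen, kernel.gen, north.gen, west.gen — 7 in total.

First evaluation (everything demanded from the output):
  delta.gen = absv(8) = 8
  export.gen = max2(8, -7) = 8
  west.gen = min2(8, 8) = 8
  kernel.gen = max2(8, 8) = 8
  north.gen = min2(8, 8) = 8
  check.gen = sub(8, 8) = 0
  filter.gen = min2(0, 8) = 0

Propagation after the edit:
  delta.gen: runs — link.txt 8->-1; result 1.
  export.gen: runs — link.txt 8->-1; result -1.
  west.gen: runs — delta.gen 8->1; export.gen 8->-1; result -1.
  kernel.gen: runs — export.gen 8->-1; west.gen 8->-1; result -1.
  north.gen: runs — west.gen 8->-1; kernel.gen 8->-1; result -1.
  check.gen: runs — kernel.gen 8->-1; north.gen 8->-1; result 0 (same value as before).
  filter.gen: runs — north.gen 8->-1; result -1.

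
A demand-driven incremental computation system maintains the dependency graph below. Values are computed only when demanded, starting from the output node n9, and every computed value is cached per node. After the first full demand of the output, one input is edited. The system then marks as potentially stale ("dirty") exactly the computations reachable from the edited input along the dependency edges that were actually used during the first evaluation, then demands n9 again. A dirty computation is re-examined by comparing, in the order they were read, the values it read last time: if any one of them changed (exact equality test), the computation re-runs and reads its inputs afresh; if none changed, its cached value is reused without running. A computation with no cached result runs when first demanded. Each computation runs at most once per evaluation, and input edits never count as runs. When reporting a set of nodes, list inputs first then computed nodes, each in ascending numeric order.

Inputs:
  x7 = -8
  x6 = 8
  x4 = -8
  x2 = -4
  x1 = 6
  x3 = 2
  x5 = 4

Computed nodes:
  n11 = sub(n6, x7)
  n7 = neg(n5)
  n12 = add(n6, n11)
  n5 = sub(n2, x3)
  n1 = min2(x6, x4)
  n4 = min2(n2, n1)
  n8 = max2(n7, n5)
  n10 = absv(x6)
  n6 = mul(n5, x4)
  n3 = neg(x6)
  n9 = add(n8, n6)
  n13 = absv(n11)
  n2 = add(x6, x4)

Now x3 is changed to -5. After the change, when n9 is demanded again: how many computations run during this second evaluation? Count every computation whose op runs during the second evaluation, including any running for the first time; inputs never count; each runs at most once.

Computations that run: n5, n6, n7, n8, n9 — 5 in total.

First evaluation (everything demanded from the output):
  n2 = add(8, -8) = 0
  n5 = sub(0, 2) = -2
  n6 = mul(-2, -8) = 16
  n7 = neg(-2) = 2
  n8 = max2(2, -2) = 2
  n9 = add(2, 16) = 18

Propagation after the edit:
  n5: runs — x3 2->-5; result 5.
  n6: runs — n5 -2->5; result -40.
  n7: runs — n5 -2->5; result -5.
  n8: runs — n7 2->-5; n5 -2->5; result 5.
  n9: runs — n8 2->5; n6 16->-40; result -35.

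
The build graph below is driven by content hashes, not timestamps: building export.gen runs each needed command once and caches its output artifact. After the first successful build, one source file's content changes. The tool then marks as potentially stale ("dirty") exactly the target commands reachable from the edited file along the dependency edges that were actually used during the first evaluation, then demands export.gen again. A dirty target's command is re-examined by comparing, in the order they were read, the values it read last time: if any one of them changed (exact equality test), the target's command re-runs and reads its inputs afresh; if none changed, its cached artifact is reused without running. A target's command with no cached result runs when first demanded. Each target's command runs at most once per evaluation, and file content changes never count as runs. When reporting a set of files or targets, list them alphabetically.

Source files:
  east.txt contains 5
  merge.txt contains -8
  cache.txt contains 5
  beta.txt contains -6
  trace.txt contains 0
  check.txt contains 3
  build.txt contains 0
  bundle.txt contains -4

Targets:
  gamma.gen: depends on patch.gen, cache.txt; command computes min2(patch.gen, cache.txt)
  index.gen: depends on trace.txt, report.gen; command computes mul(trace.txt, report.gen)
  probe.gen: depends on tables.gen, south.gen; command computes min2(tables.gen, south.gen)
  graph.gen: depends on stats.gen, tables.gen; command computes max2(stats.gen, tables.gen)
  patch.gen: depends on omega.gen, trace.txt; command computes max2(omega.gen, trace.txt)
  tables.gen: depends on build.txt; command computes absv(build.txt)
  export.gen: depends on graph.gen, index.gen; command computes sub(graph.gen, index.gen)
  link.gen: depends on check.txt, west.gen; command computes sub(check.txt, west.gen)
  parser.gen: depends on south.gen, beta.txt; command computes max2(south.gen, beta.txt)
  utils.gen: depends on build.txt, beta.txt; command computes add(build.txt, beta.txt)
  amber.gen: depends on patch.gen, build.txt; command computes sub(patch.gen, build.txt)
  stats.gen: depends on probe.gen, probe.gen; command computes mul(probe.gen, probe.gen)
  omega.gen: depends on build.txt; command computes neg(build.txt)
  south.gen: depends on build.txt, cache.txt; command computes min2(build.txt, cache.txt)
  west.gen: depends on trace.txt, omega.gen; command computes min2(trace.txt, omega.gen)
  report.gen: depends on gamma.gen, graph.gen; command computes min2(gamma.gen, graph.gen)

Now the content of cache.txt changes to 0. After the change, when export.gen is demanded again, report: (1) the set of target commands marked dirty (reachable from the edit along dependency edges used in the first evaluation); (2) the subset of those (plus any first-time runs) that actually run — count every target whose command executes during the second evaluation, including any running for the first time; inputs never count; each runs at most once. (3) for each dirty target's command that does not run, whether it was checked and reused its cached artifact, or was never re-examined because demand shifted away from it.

Initial pass — values computed on the first demand:
  omega.gen = neg(0) = 0
  patch.gen = max2(0, 0) = 0
  gamma.gen = min2(0, 5) = 0
  south.gen = min2(0, 5) = 0
  tables.gen = absv(0) = 0
  probe.gen = min2(0, 0) = 0
  stats.gen = mul(0, 0) = 0
  graph.gen = max2(0, 0) = 0
  report.gen = min2(0, 0) = 0
  index.gen = mul(0, 0) = 0
  export.gen = sub(0, 0) = 0

Second demand — change propagation:
  gamma.gen: re-runs because cache.txt 5->0; new result 0 (unchanged).
  south.gen: re-runs because cache.txt 5->0; new result 0 (unchanged).
  probe.gen: re-examined; everything it read last time is the same (tables.gen unchanged, south.gen unchanged) — cache 0 kept, no run.
  stats.gen: re-examined; everything it read last time is the same (probe.gen unchanged, probe.gen unchanged) — cache 0 kept, no run.
  graph.gen: re-examined; everything it read last time is the same (stats.gen unchanged, tables.gen unchanged) — cache 0 kept, no run.
  report.gen: re-examined; everything it read last time is the same (gamma.gen unchanged, graph.gen unchanged) — cache 0 kept, no run.
  index.gen: re-examined; everything it read last time is the same (trace.txt unchanged, report.gen unchanged) — cache 0 kept, no run.
  export.gen: re-examined; everything it read last time is the same (graph.gen unchanged, index.gen unchanged) — cache 0 kept, no run.

The important point: at probe.gen every value read last time is unchanged, so the dirty flag clears without a run.

Dirty set: export.gen, gamma.gen, graph.gen, index.gen, probe.gen, report.gen, south.gen, stats.gen.
Run set: gamma.gen, south.gen (2 run).
Re-examined without running (cache reused): export.gen, graph.gen, index.gen, probe.gen, report.gen, stats.gen.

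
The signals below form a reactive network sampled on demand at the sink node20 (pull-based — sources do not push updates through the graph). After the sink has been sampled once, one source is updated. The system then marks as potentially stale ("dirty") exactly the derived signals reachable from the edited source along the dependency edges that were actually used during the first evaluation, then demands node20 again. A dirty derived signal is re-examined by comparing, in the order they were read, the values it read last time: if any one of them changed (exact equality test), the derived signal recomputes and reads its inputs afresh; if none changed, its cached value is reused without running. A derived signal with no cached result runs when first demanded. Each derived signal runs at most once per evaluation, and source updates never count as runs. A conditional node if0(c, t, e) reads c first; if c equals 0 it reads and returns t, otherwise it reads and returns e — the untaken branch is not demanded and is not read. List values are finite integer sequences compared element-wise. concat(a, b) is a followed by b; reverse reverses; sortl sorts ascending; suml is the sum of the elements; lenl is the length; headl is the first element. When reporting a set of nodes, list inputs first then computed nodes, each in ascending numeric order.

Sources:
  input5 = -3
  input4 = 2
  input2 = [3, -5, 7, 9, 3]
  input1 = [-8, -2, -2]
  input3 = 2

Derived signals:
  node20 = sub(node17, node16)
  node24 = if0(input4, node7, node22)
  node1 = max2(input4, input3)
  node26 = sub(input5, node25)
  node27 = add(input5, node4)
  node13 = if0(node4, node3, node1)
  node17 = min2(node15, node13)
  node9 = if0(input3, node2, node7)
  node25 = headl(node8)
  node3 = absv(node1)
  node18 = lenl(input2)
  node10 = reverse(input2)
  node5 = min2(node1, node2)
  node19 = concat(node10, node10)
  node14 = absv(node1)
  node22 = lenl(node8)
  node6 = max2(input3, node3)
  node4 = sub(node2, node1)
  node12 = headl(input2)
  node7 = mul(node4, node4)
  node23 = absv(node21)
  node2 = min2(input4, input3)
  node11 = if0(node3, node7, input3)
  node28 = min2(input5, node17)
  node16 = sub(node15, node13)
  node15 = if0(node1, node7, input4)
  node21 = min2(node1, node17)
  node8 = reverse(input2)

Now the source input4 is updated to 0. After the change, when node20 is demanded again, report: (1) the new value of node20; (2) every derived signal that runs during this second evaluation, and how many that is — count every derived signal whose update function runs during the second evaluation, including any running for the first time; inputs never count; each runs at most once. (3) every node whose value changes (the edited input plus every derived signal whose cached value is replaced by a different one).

node20 now evaluates to 2.
Run set: node1, node2, node4, node13, node15, node16, node17, node20 (8 run).
Changed values: input4, node2, node4, node15, node16, node17.
The important point: the flipped condition redirects demand; node3 is left stale, never re-checked.

Initial pass — values computed on the first demand:
  node1 = max2(2, 2) = 2
  node2 = min2(2, 2) = 2
  node3 = absv(2) = 2
  node4 = sub(2, 2) = 0
  node13 = if0(node4=0 -> then branch node3) = 2
  node15 = if0(node1=2 -> else branch input4) = 2
  node16 = sub(2, 2) = 0
  node17 = min2(2, 2) = 2
  node20 = sub(2, 0) = 2

Second demand — change propagation:
  node1: re-runs because input4 2->0; new result 2 (unchanged).
  node2: re-runs because input4 2->0; new result 0.
  node3: dirty yet unreached — the second evaluation never asks for it.
  node4: re-runs because node2 2->0; new result -2.
  node13: re-runs because node4 0->-2; new result 2 (unchanged).
  node15: re-runs because input4 2->0; new result 0.
  node16: re-runs because node15 2->0; new result -2.
  node17: re-runs because node15 2->0; new result 0.
  node20: re-runs because node17 2->0; node16 0->-2; new result 2 (unchanged).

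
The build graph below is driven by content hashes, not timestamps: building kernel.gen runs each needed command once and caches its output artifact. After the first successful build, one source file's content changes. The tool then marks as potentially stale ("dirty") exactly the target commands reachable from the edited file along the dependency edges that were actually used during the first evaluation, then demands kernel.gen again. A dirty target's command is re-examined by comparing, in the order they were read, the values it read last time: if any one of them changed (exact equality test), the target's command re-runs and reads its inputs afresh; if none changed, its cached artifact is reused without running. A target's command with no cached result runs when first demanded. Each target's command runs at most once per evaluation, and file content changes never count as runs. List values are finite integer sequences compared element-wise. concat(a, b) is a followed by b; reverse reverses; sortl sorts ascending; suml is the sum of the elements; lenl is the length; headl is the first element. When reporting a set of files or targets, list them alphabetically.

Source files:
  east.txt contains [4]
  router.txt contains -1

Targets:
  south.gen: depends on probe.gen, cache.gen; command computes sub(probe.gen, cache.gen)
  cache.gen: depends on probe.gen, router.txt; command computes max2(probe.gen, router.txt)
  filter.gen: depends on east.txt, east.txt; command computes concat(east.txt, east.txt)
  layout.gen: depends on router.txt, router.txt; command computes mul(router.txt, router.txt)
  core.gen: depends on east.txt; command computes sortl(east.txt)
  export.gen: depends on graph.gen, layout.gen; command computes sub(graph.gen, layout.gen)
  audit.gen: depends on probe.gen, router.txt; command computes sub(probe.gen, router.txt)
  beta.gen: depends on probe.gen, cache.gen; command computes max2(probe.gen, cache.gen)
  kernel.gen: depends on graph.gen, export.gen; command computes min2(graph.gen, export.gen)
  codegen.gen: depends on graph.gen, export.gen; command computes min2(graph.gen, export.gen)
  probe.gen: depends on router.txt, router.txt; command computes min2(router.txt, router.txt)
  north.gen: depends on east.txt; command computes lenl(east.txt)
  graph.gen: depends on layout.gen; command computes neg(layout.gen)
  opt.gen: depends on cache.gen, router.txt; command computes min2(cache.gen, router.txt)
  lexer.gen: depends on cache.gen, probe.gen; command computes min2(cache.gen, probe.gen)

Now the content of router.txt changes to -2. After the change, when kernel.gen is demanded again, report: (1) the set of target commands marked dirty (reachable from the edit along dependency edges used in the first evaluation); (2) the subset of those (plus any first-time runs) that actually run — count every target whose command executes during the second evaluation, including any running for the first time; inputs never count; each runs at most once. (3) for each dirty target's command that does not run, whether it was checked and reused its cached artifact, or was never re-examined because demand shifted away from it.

Dirty set: export.gen, graph.gen, kernel.gen, layout.gen.
Run set: export.gen, graph.gen, kernel.gen, layout.gen (4 run).
All dirty target commands ended up running.

Initial pass — values computed on the first demand:
  layout.gen = mul(-1, -1) = 1
  graph.gen = neg(1) = -1
  export.gen = sub(-1, 1) = -2
  kernel.gen = min2(-1, -2) = -2

Second demand — change propagation:
  layout.gen: re-runs because router.txt -1->-2; router.txt -1->-2; new result 4.
  graph.gen: re-runs because layout.gen 1->4; new result -4.
  export.gen: re-runs because graph.gen -1->-4; layout.gen 1->4; new result -8.
  kernel.gen: re-runs because graph.gen -1->-4; export.gen -2->-8; new result -8.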